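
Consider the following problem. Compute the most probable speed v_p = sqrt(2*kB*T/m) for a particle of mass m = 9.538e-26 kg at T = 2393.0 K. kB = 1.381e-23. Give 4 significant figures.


Step 1: Numerator = 2*kB*T = 2*1.381e-23*2393.0 = 6.609e-20
Step 2: Ratio = 6.609e-20 / 9.538e-26 = 6.93e+05
Step 3: v_p = sqrt(6.93e+05) = 832.4 m/s

832.4


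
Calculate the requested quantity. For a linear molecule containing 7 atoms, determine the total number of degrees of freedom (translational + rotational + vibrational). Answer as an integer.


Step 1: Translational DOF = 3
Step 2: Rotational DOF (linear) = 2
Step 3: Vibrational DOF = 3*7 - 5 = 16
Step 4: Total = 3 + 2 + 16 = 21

21


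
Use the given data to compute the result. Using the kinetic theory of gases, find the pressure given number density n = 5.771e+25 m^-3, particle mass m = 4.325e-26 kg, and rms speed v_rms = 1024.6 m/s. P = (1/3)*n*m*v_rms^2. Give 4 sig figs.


Step 1: v_rms^2 = 1024.6^2 = 1.05e+06
Step 2: n*m = 5.771e+25*4.325e-26 = 2.496
Step 3: P = (1/3)*2.496*1.05e+06 = 8.734e+05 Pa

8.734e+05


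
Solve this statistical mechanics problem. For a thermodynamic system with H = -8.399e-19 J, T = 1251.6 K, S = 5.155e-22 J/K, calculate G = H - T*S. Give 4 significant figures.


Step 1: T*S = 1251.6 * 5.155e-22 = 6.452e-19 J
Step 2: G = H - T*S = -8.399e-19 - 6.452e-19
Step 3: G = -1.485e-18 J

-1.485e-18


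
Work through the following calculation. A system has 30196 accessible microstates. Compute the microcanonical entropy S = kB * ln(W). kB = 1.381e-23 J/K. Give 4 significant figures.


Step 1: ln(W) = ln(30196) = 10.32
Step 2: S = kB * ln(W) = 1.381e-23 * 10.32
Step 3: S = 1.425e-22 J/K

1.425e-22


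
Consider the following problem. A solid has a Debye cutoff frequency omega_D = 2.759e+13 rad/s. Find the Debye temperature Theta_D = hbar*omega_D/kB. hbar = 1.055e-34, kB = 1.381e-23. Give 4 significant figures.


Step 1: hbar*omega_D = 1.055e-34 * 2.759e+13 = 2.911e-21 J
Step 2: Theta_D = 2.911e-21 / 1.381e-23
Step 3: Theta_D = 210.8 K

210.8


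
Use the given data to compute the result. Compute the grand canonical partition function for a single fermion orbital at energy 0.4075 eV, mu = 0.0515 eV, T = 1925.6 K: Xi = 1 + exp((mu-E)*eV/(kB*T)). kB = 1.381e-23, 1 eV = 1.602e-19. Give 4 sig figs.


Step 1: (mu - E) = 0.0515 - 0.4075 = -0.356 eV
Step 2: x = (mu-E)*eV/(kB*T) = -0.356*1.602e-19/(1.381e-23*1925.6) = -2.145
Step 3: exp(x) = 0.1171
Step 4: Xi = 1 + 0.1171 = 1.117

1.117


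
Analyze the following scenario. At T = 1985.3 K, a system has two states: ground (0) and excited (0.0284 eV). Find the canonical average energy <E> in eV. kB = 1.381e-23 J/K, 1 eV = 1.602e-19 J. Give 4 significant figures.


Step 1: beta*E = 0.0284*1.602e-19/(1.381e-23*1985.3) = 0.1659
Step 2: exp(-beta*E) = 0.8471
Step 3: <E> = 0.0284*0.8471/(1+0.8471) = 0.01302 eV

0.01302


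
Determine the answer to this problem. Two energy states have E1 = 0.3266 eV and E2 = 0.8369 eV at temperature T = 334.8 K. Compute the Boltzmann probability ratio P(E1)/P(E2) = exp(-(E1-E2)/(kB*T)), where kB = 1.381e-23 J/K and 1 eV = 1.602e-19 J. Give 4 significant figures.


Step 1: Compute energy difference dE = E1 - E2 = 0.3266 - 0.8369 = -0.5103 eV
Step 2: Convert to Joules: dE_J = -0.5103 * 1.602e-19 = -8.175e-20 J
Step 3: Compute exponent = -dE_J / (kB * T) = -(-8.175e-20) / (1.381e-23 * 334.8) = 17.68
Step 4: P(E1)/P(E2) = exp(17.68) = 4.773e+07

4.773e+07


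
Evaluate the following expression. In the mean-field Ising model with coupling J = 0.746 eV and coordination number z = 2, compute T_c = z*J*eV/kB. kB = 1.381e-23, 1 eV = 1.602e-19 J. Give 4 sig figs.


Step 1: z*J = 2*0.746 = 1.492 eV
Step 2: Convert to Joules: 1.492*1.602e-19 = 2.39e-19 J
Step 3: T_c = 2.39e-19 / 1.381e-23 = 1.731e+04 K

1.731e+04


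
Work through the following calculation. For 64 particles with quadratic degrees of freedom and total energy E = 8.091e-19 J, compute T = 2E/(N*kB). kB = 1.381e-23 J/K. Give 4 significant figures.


Step 1: Numerator = 2*E = 2*8.091e-19 = 1.618e-18 J
Step 2: Denominator = N*kB = 64*1.381e-23 = 8.838e-22
Step 3: T = 1.618e-18 / 8.838e-22 = 1831 K

1831


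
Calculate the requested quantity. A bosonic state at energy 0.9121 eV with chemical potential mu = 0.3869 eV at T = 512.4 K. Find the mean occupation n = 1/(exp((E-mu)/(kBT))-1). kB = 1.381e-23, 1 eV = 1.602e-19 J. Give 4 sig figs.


Step 1: (E - mu) = 0.5252 eV
Step 2: x = (E-mu)*eV/(kB*T) = 0.5252*1.602e-19/(1.381e-23*512.4) = 11.89
Step 3: exp(x) = 1.458e+05
Step 4: n = 1/(exp(x)-1) = 6.858e-06

6.858e-06


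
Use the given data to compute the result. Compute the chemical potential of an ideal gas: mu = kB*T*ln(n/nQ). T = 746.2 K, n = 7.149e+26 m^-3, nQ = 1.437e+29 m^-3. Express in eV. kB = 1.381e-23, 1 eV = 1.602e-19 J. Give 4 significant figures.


Step 1: n/nQ = 7.149e+26/1.437e+29 = 0.004975
Step 2: ln(n/nQ) = -5.303
Step 3: mu = kB*T*ln(n/nQ) = 1.031e-20*-5.303 = -5.465e-20 J
Step 4: Convert to eV: -5.465e-20/1.602e-19 = -0.3411 eV

-0.3411


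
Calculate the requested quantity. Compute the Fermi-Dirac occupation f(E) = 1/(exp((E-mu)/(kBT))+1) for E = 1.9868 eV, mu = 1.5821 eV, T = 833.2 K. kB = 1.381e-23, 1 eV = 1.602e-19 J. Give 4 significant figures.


Step 1: (E - mu) = 1.9868 - 1.5821 = 0.4047 eV
Step 2: Convert: (E-mu)*eV = 6.483e-20 J
Step 3: x = (E-mu)*eV/(kB*T) = 5.634
Step 4: f = 1/(exp(5.634)+1) = 0.00356

0.00356


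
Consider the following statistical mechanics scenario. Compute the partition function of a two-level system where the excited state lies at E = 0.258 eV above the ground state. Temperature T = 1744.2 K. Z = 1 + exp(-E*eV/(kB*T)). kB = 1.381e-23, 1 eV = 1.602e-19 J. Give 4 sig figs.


Step 1: Compute beta*E = E*eV/(kB*T) = 0.258*1.602e-19/(1.381e-23*1744.2) = 1.716
Step 2: exp(-beta*E) = exp(-1.716) = 0.1798
Step 3: Z = 1 + 0.1798 = 1.18

1.18


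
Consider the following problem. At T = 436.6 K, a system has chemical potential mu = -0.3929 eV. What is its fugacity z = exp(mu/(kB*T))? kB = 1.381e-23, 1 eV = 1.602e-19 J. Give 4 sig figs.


Step 1: Convert mu to Joules: -0.3929*1.602e-19 = -6.294e-20 J
Step 2: kB*T = 1.381e-23*436.6 = 6.029e-21 J
Step 3: mu/(kB*T) = -10.44
Step 4: z = exp(-10.44) = 2.926e-05

2.926e-05


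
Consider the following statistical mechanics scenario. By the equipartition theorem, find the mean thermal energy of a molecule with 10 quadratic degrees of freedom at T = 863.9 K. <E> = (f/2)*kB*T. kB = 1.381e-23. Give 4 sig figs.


Step 1: f/2 = 10/2 = 5
Step 2: kB*T = 1.381e-23 * 863.9 = 1.193e-20
Step 3: <E> = 5 * 1.193e-20 = 5.965e-20 J

5.965e-20


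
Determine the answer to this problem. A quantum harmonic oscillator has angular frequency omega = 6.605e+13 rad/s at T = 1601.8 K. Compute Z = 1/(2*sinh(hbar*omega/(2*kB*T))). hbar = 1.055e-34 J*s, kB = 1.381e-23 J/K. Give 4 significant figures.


Step 1: Compute x = hbar*omega/(kB*T) = 1.055e-34*6.605e+13/(1.381e-23*1601.8) = 0.315
Step 2: x/2 = 0.1575
Step 3: sinh(x/2) = 0.1582
Step 4: Z = 1/(2*0.1582) = 3.161

3.161


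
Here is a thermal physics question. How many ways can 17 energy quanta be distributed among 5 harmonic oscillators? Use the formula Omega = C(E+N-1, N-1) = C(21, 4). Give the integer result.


Step 1: Use binomial coefficient C(21, 4)
Step 2: Numerator = 21! / 17!
Step 3: Denominator = 4!
Step 4: Omega = 5985

5985


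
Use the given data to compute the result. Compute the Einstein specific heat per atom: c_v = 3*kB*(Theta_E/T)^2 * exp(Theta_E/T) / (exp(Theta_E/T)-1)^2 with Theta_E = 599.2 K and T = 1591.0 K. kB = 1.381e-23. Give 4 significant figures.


Step 1: x = Theta_E/T = 599.2/1591.0 = 0.3766
Step 2: x^2 = 0.1418
Step 3: exp(x) = 1.457
Step 4: c_v = 3*1.381e-23*0.1418*1.457/(1.457-1)^2 = 4.094e-23

4.094e-23


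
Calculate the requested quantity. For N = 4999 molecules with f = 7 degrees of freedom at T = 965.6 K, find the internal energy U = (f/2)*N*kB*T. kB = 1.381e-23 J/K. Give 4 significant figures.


Step 1: f/2 = 7/2 = 3.5
Step 2: N*kB*T = 4999*1.381e-23*965.6 = 6.666e-17
Step 3: U = 3.5 * 6.666e-17 = 2.333e-16 J

2.333e-16


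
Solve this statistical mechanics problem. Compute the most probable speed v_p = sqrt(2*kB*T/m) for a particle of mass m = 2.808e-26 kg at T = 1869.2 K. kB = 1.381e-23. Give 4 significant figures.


Step 1: Numerator = 2*kB*T = 2*1.381e-23*1869.2 = 5.163e-20
Step 2: Ratio = 5.163e-20 / 2.808e-26 = 1.839e+06
Step 3: v_p = sqrt(1.839e+06) = 1356 m/s

1356


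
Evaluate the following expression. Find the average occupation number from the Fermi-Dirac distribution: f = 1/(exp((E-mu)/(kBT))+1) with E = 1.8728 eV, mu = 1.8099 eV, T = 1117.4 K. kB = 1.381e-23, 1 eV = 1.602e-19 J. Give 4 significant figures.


Step 1: (E - mu) = 1.8728 - 1.8099 = 0.0629 eV
Step 2: Convert: (E-mu)*eV = 1.008e-20 J
Step 3: x = (E-mu)*eV/(kB*T) = 0.653
Step 4: f = 1/(exp(0.653)+1) = 0.3423

0.3423


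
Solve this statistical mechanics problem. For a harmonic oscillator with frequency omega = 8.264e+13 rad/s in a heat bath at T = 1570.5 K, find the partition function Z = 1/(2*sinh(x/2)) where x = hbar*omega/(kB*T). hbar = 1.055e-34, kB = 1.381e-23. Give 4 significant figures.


Step 1: Compute x = hbar*omega/(kB*T) = 1.055e-34*8.264e+13/(1.381e-23*1570.5) = 0.402
Step 2: x/2 = 0.201
Step 3: sinh(x/2) = 0.2023
Step 4: Z = 1/(2*0.2023) = 2.471

2.471


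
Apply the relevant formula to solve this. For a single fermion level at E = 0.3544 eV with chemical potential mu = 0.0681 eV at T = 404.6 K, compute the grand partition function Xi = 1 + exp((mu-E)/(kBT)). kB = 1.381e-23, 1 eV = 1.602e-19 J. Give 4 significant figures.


Step 1: (mu - E) = 0.0681 - 0.3544 = -0.2863 eV
Step 2: x = (mu-E)*eV/(kB*T) = -0.2863*1.602e-19/(1.381e-23*404.6) = -8.209
Step 3: exp(x) = 0.0002723
Step 4: Xi = 1 + 0.0002723 = 1

1


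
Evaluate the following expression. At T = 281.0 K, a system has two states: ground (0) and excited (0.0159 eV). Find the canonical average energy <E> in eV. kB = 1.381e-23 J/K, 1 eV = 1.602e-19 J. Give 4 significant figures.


Step 1: beta*E = 0.0159*1.602e-19/(1.381e-23*281.0) = 0.6564
Step 2: exp(-beta*E) = 0.5187
Step 3: <E> = 0.0159*0.5187/(1+0.5187) = 0.005431 eV

0.005431


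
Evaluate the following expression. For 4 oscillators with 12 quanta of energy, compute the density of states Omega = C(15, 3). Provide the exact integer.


Step 1: Use binomial coefficient C(15, 3)
Step 2: Numerator = 15! / 12!
Step 3: Denominator = 3!
Step 4: Omega = 455

455


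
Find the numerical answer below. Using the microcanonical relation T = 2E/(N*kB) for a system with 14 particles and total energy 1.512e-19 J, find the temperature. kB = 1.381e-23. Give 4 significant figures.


Step 1: Numerator = 2*E = 2*1.512e-19 = 3.024e-19 J
Step 2: Denominator = N*kB = 14*1.381e-23 = 1.933e-22
Step 3: T = 3.024e-19 / 1.933e-22 = 1564 K

1564


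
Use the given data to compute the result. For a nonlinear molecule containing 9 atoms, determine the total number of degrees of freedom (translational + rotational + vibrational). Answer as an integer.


Step 1: Translational DOF = 3
Step 2: Rotational DOF (nonlinear) = 3
Step 3: Vibrational DOF = 3*9 - 6 = 21
Step 4: Total = 3 + 3 + 21 = 27

27


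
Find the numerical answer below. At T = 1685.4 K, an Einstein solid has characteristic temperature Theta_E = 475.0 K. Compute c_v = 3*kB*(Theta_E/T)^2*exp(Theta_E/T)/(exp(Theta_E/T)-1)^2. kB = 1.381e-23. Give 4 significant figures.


Step 1: x = Theta_E/T = 475.0/1685.4 = 0.2818
Step 2: x^2 = 0.07943
Step 3: exp(x) = 1.326
Step 4: c_v = 3*1.381e-23*0.07943*1.326/(1.326-1)^2 = 4.116e-23

4.116e-23


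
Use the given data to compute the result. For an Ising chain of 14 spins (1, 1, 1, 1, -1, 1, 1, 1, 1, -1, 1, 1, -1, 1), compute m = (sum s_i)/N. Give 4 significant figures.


Step 1: Count up spins (+1): 11, down spins (-1): 3
Step 2: Total magnetization M = 11 - 3 = 8
Step 3: m = M/N = 8/14 = 0.5714

0.5714


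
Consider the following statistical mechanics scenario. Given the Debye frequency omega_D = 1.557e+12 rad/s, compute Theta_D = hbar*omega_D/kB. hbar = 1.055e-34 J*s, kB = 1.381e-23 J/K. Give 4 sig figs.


Step 1: hbar*omega_D = 1.055e-34 * 1.557e+12 = 1.643e-22 J
Step 2: Theta_D = 1.643e-22 / 1.381e-23
Step 3: Theta_D = 11.89 K

11.89


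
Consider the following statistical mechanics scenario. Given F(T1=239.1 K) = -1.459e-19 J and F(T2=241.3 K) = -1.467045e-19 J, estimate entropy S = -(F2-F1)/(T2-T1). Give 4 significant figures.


Step 1: dF = F2 - F1 = -1.467045e-19 - (-1.459e-19) = -8.045e-22 J
Step 2: dT = T2 - T1 = 241.3 - 239.1 = 2.2 K
Step 3: S = -dF/dT = -(-8.045e-22)/2.2 = 3.657e-22 J/K

3.657e-22


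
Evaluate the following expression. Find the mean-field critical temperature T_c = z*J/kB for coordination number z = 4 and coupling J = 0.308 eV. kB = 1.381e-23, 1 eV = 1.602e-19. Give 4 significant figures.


Step 1: z*J = 4*0.308 = 1.232 eV
Step 2: Convert to Joules: 1.232*1.602e-19 = 1.974e-19 J
Step 3: T_c = 1.974e-19 / 1.381e-23 = 1.429e+04 K

1.429e+04


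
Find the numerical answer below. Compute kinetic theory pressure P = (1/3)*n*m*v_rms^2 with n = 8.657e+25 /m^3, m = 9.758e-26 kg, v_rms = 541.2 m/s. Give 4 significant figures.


Step 1: v_rms^2 = 541.2^2 = 2.929e+05
Step 2: n*m = 8.657e+25*9.758e-26 = 8.448
Step 3: P = (1/3)*8.448*2.929e+05 = 8.248e+05 Pa

8.248e+05


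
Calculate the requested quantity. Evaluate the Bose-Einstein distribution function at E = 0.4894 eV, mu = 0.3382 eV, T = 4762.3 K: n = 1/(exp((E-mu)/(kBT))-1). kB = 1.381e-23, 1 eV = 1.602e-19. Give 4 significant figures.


Step 1: (E - mu) = 0.1512 eV
Step 2: x = (E-mu)*eV/(kB*T) = 0.1512*1.602e-19/(1.381e-23*4762.3) = 0.3683
Step 3: exp(x) = 1.445
Step 4: n = 1/(exp(x)-1) = 2.246

2.246


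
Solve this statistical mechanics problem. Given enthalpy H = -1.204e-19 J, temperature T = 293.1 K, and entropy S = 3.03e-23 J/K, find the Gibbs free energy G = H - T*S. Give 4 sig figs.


Step 1: T*S = 293.1 * 3.03e-23 = 8.881e-21 J
Step 2: G = H - T*S = -1.204e-19 - 8.881e-21
Step 3: G = -1.293e-19 J

-1.293e-19


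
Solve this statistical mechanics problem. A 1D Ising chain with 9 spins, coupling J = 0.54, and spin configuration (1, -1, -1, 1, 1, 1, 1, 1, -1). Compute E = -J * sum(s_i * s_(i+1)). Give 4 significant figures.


Step 1: Nearest-neighbor products: -1, 1, -1, 1, 1, 1, 1, -1
Step 2: Sum of products = 2
Step 3: E = -0.54 * 2 = -1.08

-1.08


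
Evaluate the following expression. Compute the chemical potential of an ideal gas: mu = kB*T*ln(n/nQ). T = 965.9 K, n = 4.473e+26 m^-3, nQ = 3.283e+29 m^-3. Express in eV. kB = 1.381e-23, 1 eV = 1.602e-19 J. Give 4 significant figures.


Step 1: n/nQ = 4.473e+26/3.283e+29 = 0.001362
Step 2: ln(n/nQ) = -6.598
Step 3: mu = kB*T*ln(n/nQ) = 1.334e-20*-6.598 = -8.802e-20 J
Step 4: Convert to eV: -8.802e-20/1.602e-19 = -0.5494 eV

-0.5494


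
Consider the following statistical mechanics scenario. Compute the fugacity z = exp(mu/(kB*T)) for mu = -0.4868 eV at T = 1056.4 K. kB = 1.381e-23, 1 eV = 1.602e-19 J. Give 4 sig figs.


Step 1: Convert mu to Joules: -0.4868*1.602e-19 = -7.799e-20 J
Step 2: kB*T = 1.381e-23*1056.4 = 1.459e-20 J
Step 3: mu/(kB*T) = -5.346
Step 4: z = exp(-5.346) = 0.004769

0.004769


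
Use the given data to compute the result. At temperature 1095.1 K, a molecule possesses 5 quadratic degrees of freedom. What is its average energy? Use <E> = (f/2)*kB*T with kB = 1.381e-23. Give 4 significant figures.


Step 1: f/2 = 5/2 = 2.5
Step 2: kB*T = 1.381e-23 * 1095.1 = 1.512e-20
Step 3: <E> = 2.5 * 1.512e-20 = 3.781e-20 J

3.781e-20


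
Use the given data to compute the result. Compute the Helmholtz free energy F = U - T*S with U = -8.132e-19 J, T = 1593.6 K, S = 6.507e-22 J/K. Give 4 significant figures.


Step 1: T*S = 1593.6 * 6.507e-22 = 1.037e-18 J
Step 2: F = U - T*S = -8.132e-19 - 1.037e-18
Step 3: F = -1.85e-18 J

-1.85e-18


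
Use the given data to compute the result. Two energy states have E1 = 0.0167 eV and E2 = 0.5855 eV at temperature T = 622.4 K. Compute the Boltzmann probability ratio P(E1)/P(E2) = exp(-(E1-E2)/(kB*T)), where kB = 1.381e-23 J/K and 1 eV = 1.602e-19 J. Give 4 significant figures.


Step 1: Compute energy difference dE = E1 - E2 = 0.0167 - 0.5855 = -0.5688 eV
Step 2: Convert to Joules: dE_J = -0.5688 * 1.602e-19 = -9.112e-20 J
Step 3: Compute exponent = -dE_J / (kB * T) = -(-9.112e-20) / (1.381e-23 * 622.4) = 10.6
Step 4: P(E1)/P(E2) = exp(10.6) = 4.019e+04

4.019e+04


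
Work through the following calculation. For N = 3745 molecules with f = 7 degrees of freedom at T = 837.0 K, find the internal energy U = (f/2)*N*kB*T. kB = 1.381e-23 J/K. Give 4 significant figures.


Step 1: f/2 = 7/2 = 3.5
Step 2: N*kB*T = 3745*1.381e-23*837.0 = 4.329e-17
Step 3: U = 3.5 * 4.329e-17 = 1.515e-16 J

1.515e-16


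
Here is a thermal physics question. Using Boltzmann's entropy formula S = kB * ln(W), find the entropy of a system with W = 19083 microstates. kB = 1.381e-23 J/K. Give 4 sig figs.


Step 1: ln(W) = ln(19083) = 9.857
Step 2: S = kB * ln(W) = 1.381e-23 * 9.857
Step 3: S = 1.361e-22 J/K

1.361e-22


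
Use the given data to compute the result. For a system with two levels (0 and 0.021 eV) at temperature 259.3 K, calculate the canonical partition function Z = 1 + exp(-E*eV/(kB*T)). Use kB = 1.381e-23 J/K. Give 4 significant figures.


Step 1: Compute beta*E = E*eV/(kB*T) = 0.021*1.602e-19/(1.381e-23*259.3) = 0.9395
Step 2: exp(-beta*E) = exp(-0.9395) = 0.3908
Step 3: Z = 1 + 0.3908 = 1.391

1.391


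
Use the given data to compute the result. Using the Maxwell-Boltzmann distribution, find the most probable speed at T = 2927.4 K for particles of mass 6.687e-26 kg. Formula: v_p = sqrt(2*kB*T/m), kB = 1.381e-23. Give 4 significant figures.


Step 1: Numerator = 2*kB*T = 2*1.381e-23*2927.4 = 8.085e-20
Step 2: Ratio = 8.085e-20 / 6.687e-26 = 1.209e+06
Step 3: v_p = sqrt(1.209e+06) = 1100 m/s

1100


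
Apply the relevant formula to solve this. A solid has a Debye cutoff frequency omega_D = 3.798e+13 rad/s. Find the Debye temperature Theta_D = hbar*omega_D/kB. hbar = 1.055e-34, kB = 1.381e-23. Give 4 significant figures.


Step 1: hbar*omega_D = 1.055e-34 * 3.798e+13 = 4.007e-21 J
Step 2: Theta_D = 4.007e-21 / 1.381e-23
Step 3: Theta_D = 290.1 K

290.1


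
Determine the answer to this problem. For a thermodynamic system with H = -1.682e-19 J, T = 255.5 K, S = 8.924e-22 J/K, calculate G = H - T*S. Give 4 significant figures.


Step 1: T*S = 255.5 * 8.924e-22 = 2.28e-19 J
Step 2: G = H - T*S = -1.682e-19 - 2.28e-19
Step 3: G = -3.962e-19 J

-3.962e-19


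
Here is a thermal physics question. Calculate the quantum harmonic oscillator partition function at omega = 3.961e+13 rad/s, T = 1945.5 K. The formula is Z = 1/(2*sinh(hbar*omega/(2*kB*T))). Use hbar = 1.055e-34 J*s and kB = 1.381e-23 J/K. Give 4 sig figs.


Step 1: Compute x = hbar*omega/(kB*T) = 1.055e-34*3.961e+13/(1.381e-23*1945.5) = 0.1555
Step 2: x/2 = 0.07777
Step 3: sinh(x/2) = 0.07785
Step 4: Z = 1/(2*0.07785) = 6.423

6.423


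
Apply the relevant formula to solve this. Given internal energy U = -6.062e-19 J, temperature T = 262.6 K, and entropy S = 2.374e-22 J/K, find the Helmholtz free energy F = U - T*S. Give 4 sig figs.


Step 1: T*S = 262.6 * 2.374e-22 = 6.234e-20 J
Step 2: F = U - T*S = -6.062e-19 - 6.234e-20
Step 3: F = -6.685e-19 J

-6.685e-19


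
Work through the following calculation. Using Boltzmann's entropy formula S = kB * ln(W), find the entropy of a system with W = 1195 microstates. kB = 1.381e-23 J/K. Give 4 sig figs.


Step 1: ln(W) = ln(1195) = 7.086
Step 2: S = kB * ln(W) = 1.381e-23 * 7.086
Step 3: S = 9.786e-23 J/K

9.786e-23


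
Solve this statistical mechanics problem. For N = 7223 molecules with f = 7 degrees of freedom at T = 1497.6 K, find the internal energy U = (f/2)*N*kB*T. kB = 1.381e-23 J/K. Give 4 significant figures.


Step 1: f/2 = 7/2 = 3.5
Step 2: N*kB*T = 7223*1.381e-23*1497.6 = 1.494e-16
Step 3: U = 3.5 * 1.494e-16 = 5.228e-16 J

5.228e-16


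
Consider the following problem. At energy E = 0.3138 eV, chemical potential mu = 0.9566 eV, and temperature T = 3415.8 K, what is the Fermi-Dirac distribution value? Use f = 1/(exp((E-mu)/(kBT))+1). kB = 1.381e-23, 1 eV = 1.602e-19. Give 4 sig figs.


Step 1: (E - mu) = 0.3138 - 0.9566 = -0.6428 eV
Step 2: Convert: (E-mu)*eV = -1.03e-19 J
Step 3: x = (E-mu)*eV/(kB*T) = -2.183
Step 4: f = 1/(exp(-2.183)+1) = 0.8987

0.8987


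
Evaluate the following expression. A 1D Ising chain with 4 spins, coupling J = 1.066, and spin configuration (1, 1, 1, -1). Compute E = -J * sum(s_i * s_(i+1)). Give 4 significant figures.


Step 1: Nearest-neighbor products: 1, 1, -1
Step 2: Sum of products = 1
Step 3: E = -1.066 * 1 = -1.066

-1.066


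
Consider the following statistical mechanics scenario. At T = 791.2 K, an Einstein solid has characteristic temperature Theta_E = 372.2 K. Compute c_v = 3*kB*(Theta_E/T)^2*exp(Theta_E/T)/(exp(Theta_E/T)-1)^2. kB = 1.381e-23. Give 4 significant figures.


Step 1: x = Theta_E/T = 372.2/791.2 = 0.4704
Step 2: x^2 = 0.2213
Step 3: exp(x) = 1.601
Step 4: c_v = 3*1.381e-23*0.2213*1.601/(1.601-1)^2 = 4.067e-23

4.067e-23


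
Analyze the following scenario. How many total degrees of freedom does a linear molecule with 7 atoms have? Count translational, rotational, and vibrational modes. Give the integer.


Step 1: Translational DOF = 3
Step 2: Rotational DOF (linear) = 2
Step 3: Vibrational DOF = 3*7 - 5 = 16
Step 4: Total = 3 + 2 + 16 = 21

21


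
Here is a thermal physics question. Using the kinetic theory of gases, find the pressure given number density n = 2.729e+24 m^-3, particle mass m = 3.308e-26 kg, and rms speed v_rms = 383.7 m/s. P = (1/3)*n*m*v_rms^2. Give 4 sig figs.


Step 1: v_rms^2 = 383.7^2 = 1.472e+05
Step 2: n*m = 2.729e+24*3.308e-26 = 0.09028
Step 3: P = (1/3)*0.09028*1.472e+05 = 4430 Pa

4430


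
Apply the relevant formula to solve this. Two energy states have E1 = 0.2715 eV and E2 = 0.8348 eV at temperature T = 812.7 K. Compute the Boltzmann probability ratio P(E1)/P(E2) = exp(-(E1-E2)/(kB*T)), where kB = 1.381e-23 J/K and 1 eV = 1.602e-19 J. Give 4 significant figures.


Step 1: Compute energy difference dE = E1 - E2 = 0.2715 - 0.8348 = -0.5633 eV
Step 2: Convert to Joules: dE_J = -0.5633 * 1.602e-19 = -9.024e-20 J
Step 3: Compute exponent = -dE_J / (kB * T) = -(-9.024e-20) / (1.381e-23 * 812.7) = 8.04
Step 4: P(E1)/P(E2) = exp(8.04) = 3104

3104


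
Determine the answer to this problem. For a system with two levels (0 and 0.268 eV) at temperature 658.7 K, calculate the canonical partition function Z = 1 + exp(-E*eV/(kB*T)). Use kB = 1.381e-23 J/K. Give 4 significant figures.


Step 1: Compute beta*E = E*eV/(kB*T) = 0.268*1.602e-19/(1.381e-23*658.7) = 4.72
Step 2: exp(-beta*E) = exp(-4.72) = 0.008918
Step 3: Z = 1 + 0.008918 = 1.009

1.009


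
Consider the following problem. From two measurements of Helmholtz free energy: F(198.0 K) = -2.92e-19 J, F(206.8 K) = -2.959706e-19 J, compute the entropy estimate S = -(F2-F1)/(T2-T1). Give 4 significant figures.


Step 1: dF = F2 - F1 = -2.959706e-19 - (-2.92e-19) = -3.9706e-21 J
Step 2: dT = T2 - T1 = 206.8 - 198.0 = 8.8 K
Step 3: S = -dF/dT = -(-3.9706e-21)/8.8 = 4.512e-22 J/K

4.512e-22


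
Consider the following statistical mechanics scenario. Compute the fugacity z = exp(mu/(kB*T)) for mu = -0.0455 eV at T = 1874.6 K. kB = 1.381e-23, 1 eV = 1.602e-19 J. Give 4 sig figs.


Step 1: Convert mu to Joules: -0.0455*1.602e-19 = -7.289e-21 J
Step 2: kB*T = 1.381e-23*1874.6 = 2.589e-20 J
Step 3: mu/(kB*T) = -0.2816
Step 4: z = exp(-0.2816) = 0.7546

0.7546


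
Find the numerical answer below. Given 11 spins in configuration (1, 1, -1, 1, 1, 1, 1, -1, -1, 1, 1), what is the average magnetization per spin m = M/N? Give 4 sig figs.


Step 1: Count up spins (+1): 8, down spins (-1): 3
Step 2: Total magnetization M = 8 - 3 = 5
Step 3: m = M/N = 5/11 = 0.4545

0.4545


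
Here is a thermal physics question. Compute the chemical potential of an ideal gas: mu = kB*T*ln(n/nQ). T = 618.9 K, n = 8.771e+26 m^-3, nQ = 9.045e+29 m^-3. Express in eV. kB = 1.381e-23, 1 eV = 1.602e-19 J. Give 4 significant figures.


Step 1: n/nQ = 8.771e+26/9.045e+29 = 0.0009697
Step 2: ln(n/nQ) = -6.939
Step 3: mu = kB*T*ln(n/nQ) = 8.547e-21*-6.939 = -5.93e-20 J
Step 4: Convert to eV: -5.93e-20/1.602e-19 = -0.3702 eV

-0.3702


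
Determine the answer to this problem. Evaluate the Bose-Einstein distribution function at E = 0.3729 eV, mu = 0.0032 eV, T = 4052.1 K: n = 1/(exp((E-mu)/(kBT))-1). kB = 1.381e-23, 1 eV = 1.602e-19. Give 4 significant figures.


Step 1: (E - mu) = 0.3697 eV
Step 2: x = (E-mu)*eV/(kB*T) = 0.3697*1.602e-19/(1.381e-23*4052.1) = 1.058
Step 3: exp(x) = 2.882
Step 4: n = 1/(exp(x)-1) = 0.5314

0.5314


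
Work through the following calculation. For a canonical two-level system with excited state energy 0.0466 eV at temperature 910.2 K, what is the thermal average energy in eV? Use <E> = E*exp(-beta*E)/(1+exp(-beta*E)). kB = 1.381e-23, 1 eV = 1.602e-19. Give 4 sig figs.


Step 1: beta*E = 0.0466*1.602e-19/(1.381e-23*910.2) = 0.5939
Step 2: exp(-beta*E) = 0.5522
Step 3: <E> = 0.0466*0.5522/(1+0.5522) = 0.01658 eV

0.01658


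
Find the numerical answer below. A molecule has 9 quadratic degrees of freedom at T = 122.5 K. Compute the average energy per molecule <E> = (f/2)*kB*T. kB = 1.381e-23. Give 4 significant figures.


Step 1: f/2 = 9/2 = 4.5
Step 2: kB*T = 1.381e-23 * 122.5 = 1.692e-21
Step 3: <E> = 4.5 * 1.692e-21 = 7.613e-21 J

7.613e-21


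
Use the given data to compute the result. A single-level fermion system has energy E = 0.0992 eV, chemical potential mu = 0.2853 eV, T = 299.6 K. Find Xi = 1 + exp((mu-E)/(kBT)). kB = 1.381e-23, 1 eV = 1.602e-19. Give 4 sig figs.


Step 1: (mu - E) = 0.2853 - 0.0992 = 0.1861 eV
Step 2: x = (mu-E)*eV/(kB*T) = 0.1861*1.602e-19/(1.381e-23*299.6) = 7.206
Step 3: exp(x) = 1347
Step 4: Xi = 1 + 1347 = 1348

1348


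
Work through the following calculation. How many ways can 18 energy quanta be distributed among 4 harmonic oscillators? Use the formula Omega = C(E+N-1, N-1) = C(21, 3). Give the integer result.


Step 1: Use binomial coefficient C(21, 3)
Step 2: Numerator = 21! / 18!
Step 3: Denominator = 3!
Step 4: Omega = 1330

1330


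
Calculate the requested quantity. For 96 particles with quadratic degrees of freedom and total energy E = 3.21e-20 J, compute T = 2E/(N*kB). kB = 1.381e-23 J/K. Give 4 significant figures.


Step 1: Numerator = 2*E = 2*3.21e-20 = 6.42e-20 J
Step 2: Denominator = N*kB = 96*1.381e-23 = 1.326e-21
Step 3: T = 6.42e-20 / 1.326e-21 = 48.43 K

48.43


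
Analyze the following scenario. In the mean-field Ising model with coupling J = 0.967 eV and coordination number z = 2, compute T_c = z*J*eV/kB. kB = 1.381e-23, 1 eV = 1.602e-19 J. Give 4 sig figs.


Step 1: z*J = 2*0.967 = 1.934 eV
Step 2: Convert to Joules: 1.934*1.602e-19 = 3.098e-19 J
Step 3: T_c = 3.098e-19 / 1.381e-23 = 2.243e+04 K

2.243e+04


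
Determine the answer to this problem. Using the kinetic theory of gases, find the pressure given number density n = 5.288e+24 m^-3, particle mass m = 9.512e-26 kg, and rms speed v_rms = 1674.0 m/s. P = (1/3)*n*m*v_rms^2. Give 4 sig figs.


Step 1: v_rms^2 = 1674.0^2 = 2.802e+06
Step 2: n*m = 5.288e+24*9.512e-26 = 0.503
Step 3: P = (1/3)*0.503*2.802e+06 = 4.698e+05 Pa

4.698e+05


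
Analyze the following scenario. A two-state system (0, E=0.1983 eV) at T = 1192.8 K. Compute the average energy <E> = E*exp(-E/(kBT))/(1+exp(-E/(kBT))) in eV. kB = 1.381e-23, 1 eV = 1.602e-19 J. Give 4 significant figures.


Step 1: beta*E = 0.1983*1.602e-19/(1.381e-23*1192.8) = 1.929
Step 2: exp(-beta*E) = 0.1454
Step 3: <E> = 0.1983*0.1454/(1+0.1454) = 0.02517 eV

0.02517


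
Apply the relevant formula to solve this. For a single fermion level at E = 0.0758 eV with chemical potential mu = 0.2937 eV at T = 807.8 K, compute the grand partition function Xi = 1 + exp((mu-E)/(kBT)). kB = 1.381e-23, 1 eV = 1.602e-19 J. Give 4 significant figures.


Step 1: (mu - E) = 0.2937 - 0.0758 = 0.2179 eV
Step 2: x = (mu-E)*eV/(kB*T) = 0.2179*1.602e-19/(1.381e-23*807.8) = 3.129
Step 3: exp(x) = 22.85
Step 4: Xi = 1 + 22.85 = 23.85

23.85


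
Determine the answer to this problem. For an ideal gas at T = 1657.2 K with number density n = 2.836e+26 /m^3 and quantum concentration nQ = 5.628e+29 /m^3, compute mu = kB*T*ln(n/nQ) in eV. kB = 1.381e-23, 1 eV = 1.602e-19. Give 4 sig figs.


Step 1: n/nQ = 2.836e+26/5.628e+29 = 0.0005039
Step 2: ln(n/nQ) = -7.593
Step 3: mu = kB*T*ln(n/nQ) = 2.289e-20*-7.593 = -1.738e-19 J
Step 4: Convert to eV: -1.738e-19/1.602e-19 = -1.085 eV

-1.085


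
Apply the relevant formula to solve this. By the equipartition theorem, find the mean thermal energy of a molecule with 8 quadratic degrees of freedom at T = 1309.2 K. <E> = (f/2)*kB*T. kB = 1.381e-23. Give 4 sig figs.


Step 1: f/2 = 8/2 = 4
Step 2: kB*T = 1.381e-23 * 1309.2 = 1.808e-20
Step 3: <E> = 4 * 1.808e-20 = 7.232e-20 J

7.232e-20


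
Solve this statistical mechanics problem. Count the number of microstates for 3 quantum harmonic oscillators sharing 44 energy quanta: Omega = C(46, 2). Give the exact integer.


Step 1: Use binomial coefficient C(46, 2)
Step 2: Numerator = 46! / 44!
Step 3: Denominator = 2!
Step 4: Omega = 1035

1035


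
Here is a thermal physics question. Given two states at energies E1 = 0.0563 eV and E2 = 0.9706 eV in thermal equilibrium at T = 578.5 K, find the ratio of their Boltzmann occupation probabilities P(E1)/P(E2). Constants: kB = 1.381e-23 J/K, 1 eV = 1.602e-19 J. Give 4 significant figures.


Step 1: Compute energy difference dE = E1 - E2 = 0.0563 - 0.9706 = -0.9143 eV
Step 2: Convert to Joules: dE_J = -0.9143 * 1.602e-19 = -1.465e-19 J
Step 3: Compute exponent = -dE_J / (kB * T) = -(-1.465e-19) / (1.381e-23 * 578.5) = 18.33
Step 4: P(E1)/P(E2) = exp(18.33) = 9.169e+07

9.169e+07


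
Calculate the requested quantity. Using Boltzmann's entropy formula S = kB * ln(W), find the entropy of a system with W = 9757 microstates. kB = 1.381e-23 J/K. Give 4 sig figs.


Step 1: ln(W) = ln(9757) = 9.186
Step 2: S = kB * ln(W) = 1.381e-23 * 9.186
Step 3: S = 1.269e-22 J/K

1.269e-22


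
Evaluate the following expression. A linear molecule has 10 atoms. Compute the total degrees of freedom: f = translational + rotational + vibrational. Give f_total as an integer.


Step 1: Translational DOF = 3
Step 2: Rotational DOF (linear) = 2
Step 3: Vibrational DOF = 3*10 - 5 = 25
Step 4: Total = 3 + 2 + 25 = 30

30


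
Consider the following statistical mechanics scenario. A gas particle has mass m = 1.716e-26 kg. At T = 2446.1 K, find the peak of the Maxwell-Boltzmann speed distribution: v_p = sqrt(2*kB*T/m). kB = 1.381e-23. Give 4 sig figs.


Step 1: Numerator = 2*kB*T = 2*1.381e-23*2446.1 = 6.756e-20
Step 2: Ratio = 6.756e-20 / 1.716e-26 = 3.937e+06
Step 3: v_p = sqrt(3.937e+06) = 1984 m/s

1984


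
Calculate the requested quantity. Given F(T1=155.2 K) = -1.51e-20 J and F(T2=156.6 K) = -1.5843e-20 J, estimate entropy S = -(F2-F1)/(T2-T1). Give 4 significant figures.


Step 1: dF = F2 - F1 = -1.5843e-20 - (-1.51e-20) = -7.43e-22 J
Step 2: dT = T2 - T1 = 156.6 - 155.2 = 1.4 K
Step 3: S = -dF/dT = -(-7.43e-22)/1.4 = 5.307e-22 J/K

5.307e-22


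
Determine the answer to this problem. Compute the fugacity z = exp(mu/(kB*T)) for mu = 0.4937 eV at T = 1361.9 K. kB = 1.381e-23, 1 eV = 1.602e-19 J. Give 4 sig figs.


Step 1: Convert mu to Joules: 0.4937*1.602e-19 = 7.909e-20 J
Step 2: kB*T = 1.381e-23*1361.9 = 1.881e-20 J
Step 3: mu/(kB*T) = 4.205
Step 4: z = exp(4.205) = 67.03

67.03


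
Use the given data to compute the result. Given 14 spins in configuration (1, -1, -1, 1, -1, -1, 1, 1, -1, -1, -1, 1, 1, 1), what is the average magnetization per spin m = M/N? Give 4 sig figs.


Step 1: Count up spins (+1): 7, down spins (-1): 7
Step 2: Total magnetization M = 7 - 7 = 0
Step 3: m = M/N = 0/14 = 0

0


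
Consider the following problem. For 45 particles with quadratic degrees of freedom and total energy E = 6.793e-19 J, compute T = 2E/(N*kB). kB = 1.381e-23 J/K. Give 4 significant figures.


Step 1: Numerator = 2*E = 2*6.793e-19 = 1.359e-18 J
Step 2: Denominator = N*kB = 45*1.381e-23 = 6.215e-22
Step 3: T = 1.359e-18 / 6.215e-22 = 2186 K

2186


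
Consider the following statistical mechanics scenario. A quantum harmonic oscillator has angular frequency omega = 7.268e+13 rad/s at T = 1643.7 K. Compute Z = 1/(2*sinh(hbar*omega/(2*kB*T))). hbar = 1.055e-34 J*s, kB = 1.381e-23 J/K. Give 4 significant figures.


Step 1: Compute x = hbar*omega/(kB*T) = 1.055e-34*7.268e+13/(1.381e-23*1643.7) = 0.3378
Step 2: x/2 = 0.1689
Step 3: sinh(x/2) = 0.1697
Step 4: Z = 1/(2*0.1697) = 2.946

2.946


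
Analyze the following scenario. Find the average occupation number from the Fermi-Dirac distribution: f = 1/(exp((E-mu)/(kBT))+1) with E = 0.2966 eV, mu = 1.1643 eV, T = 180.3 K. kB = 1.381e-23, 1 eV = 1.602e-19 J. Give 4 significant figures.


Step 1: (E - mu) = 0.2966 - 1.1643 = -0.8677 eV
Step 2: Convert: (E-mu)*eV = -1.39e-19 J
Step 3: x = (E-mu)*eV/(kB*T) = -55.83
Step 4: f = 1/(exp(-55.83)+1) = 1

1


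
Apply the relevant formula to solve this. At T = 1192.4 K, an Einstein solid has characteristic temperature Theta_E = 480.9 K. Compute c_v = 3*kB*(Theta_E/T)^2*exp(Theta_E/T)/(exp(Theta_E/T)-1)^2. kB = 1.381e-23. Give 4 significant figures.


Step 1: x = Theta_E/T = 480.9/1192.4 = 0.4033
Step 2: x^2 = 0.1627
Step 3: exp(x) = 1.497
Step 4: c_v = 3*1.381e-23*0.1627*1.497/(1.497-1)^2 = 4.087e-23

4.087e-23


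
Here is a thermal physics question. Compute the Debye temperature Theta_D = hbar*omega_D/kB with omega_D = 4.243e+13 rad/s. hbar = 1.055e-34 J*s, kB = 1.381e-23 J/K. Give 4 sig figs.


Step 1: hbar*omega_D = 1.055e-34 * 4.243e+13 = 4.476e-21 J
Step 2: Theta_D = 4.476e-21 / 1.381e-23
Step 3: Theta_D = 324.1 K

324.1


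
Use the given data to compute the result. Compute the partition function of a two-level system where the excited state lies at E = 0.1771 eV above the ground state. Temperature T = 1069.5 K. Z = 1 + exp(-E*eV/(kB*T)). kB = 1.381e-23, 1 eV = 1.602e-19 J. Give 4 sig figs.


Step 1: Compute beta*E = E*eV/(kB*T) = 0.1771*1.602e-19/(1.381e-23*1069.5) = 1.921
Step 2: exp(-beta*E) = exp(-1.921) = 0.1465
Step 3: Z = 1 + 0.1465 = 1.146

1.146


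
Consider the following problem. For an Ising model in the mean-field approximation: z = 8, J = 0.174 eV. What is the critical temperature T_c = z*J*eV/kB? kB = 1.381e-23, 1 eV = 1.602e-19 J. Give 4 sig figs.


Step 1: z*J = 8*0.174 = 1.392 eV
Step 2: Convert to Joules: 1.392*1.602e-19 = 2.23e-19 J
Step 3: T_c = 2.23e-19 / 1.381e-23 = 1.615e+04 K

1.615e+04


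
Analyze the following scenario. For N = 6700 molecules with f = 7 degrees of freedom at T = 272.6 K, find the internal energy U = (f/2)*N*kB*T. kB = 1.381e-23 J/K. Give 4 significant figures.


Step 1: f/2 = 7/2 = 3.5
Step 2: N*kB*T = 6700*1.381e-23*272.6 = 2.522e-17
Step 3: U = 3.5 * 2.522e-17 = 8.828e-17 J

8.828e-17


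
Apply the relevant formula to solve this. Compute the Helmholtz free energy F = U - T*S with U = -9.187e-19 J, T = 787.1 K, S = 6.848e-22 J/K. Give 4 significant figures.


Step 1: T*S = 787.1 * 6.848e-22 = 5.39e-19 J
Step 2: F = U - T*S = -9.187e-19 - 5.39e-19
Step 3: F = -1.458e-18 J

-1.458e-18


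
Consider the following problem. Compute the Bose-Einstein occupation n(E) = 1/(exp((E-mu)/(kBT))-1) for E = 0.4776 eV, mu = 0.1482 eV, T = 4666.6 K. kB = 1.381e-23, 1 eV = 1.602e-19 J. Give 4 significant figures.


Step 1: (E - mu) = 0.3294 eV
Step 2: x = (E-mu)*eV/(kB*T) = 0.3294*1.602e-19/(1.381e-23*4666.6) = 0.8188
Step 3: exp(x) = 2.268
Step 4: n = 1/(exp(x)-1) = 0.7887

0.7887


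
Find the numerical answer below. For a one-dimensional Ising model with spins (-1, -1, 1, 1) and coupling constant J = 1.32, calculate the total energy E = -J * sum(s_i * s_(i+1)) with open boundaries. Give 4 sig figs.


Step 1: Nearest-neighbor products: 1, -1, 1
Step 2: Sum of products = 1
Step 3: E = -1.32 * 1 = -1.32

-1.32


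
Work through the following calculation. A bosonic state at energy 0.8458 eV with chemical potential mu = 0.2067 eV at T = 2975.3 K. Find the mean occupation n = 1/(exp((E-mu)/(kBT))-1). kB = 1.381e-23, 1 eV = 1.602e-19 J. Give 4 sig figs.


Step 1: (E - mu) = 0.6391 eV
Step 2: x = (E-mu)*eV/(kB*T) = 0.6391*1.602e-19/(1.381e-23*2975.3) = 2.492
Step 3: exp(x) = 12.08
Step 4: n = 1/(exp(x)-1) = 0.09023

0.09023


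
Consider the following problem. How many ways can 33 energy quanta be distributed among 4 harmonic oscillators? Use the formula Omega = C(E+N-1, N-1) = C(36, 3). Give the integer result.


Step 1: Use binomial coefficient C(36, 3)
Step 2: Numerator = 36! / 33!
Step 3: Denominator = 3!
Step 4: Omega = 7140

7140


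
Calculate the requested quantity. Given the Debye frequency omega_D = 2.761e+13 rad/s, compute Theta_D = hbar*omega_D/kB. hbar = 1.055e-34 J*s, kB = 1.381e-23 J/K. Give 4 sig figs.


Step 1: hbar*omega_D = 1.055e-34 * 2.761e+13 = 2.913e-21 J
Step 2: Theta_D = 2.913e-21 / 1.381e-23
Step 3: Theta_D = 210.9 K

210.9


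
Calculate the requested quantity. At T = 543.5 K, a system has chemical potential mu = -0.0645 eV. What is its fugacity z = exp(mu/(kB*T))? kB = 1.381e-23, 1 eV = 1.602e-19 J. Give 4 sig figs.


Step 1: Convert mu to Joules: -0.0645*1.602e-19 = -1.033e-20 J
Step 2: kB*T = 1.381e-23*543.5 = 7.506e-21 J
Step 3: mu/(kB*T) = -1.377
Step 4: z = exp(-1.377) = 0.2524

0.2524


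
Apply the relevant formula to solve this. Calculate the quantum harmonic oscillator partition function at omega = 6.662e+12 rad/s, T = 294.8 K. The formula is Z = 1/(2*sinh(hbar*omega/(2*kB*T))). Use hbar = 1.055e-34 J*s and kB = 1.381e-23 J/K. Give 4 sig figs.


Step 1: Compute x = hbar*omega/(kB*T) = 1.055e-34*6.662e+12/(1.381e-23*294.8) = 0.1726
Step 2: x/2 = 0.08632
Step 3: sinh(x/2) = 0.08643
Step 4: Z = 1/(2*0.08643) = 5.785

5.785


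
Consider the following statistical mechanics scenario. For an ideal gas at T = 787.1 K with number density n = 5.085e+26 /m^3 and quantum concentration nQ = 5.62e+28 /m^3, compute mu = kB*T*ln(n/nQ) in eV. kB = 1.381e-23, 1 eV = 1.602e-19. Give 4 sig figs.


Step 1: n/nQ = 5.085e+26/5.62e+28 = 0.009048
Step 2: ln(n/nQ) = -4.705
Step 3: mu = kB*T*ln(n/nQ) = 1.087e-20*-4.705 = -5.114e-20 J
Step 4: Convert to eV: -5.114e-20/1.602e-19 = -0.3193 eV

-0.3193


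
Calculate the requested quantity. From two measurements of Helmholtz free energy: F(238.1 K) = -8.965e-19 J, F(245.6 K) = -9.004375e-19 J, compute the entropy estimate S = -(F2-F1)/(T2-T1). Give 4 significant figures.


Step 1: dF = F2 - F1 = -9.004375e-19 - (-8.965e-19) = -3.9375e-21 J
Step 2: dT = T2 - T1 = 245.6 - 238.1 = 7.5 K
Step 3: S = -dF/dT = -(-3.9375e-21)/7.5 = 5.25e-22 J/K

5.25e-22


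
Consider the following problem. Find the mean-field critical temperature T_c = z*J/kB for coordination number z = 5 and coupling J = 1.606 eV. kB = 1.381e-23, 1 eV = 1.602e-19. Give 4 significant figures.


Step 1: z*J = 5*1.606 = 8.03 eV
Step 2: Convert to Joules: 8.03*1.602e-19 = 1.286e-18 J
Step 3: T_c = 1.286e-18 / 1.381e-23 = 9.315e+04 K

9.315e+04


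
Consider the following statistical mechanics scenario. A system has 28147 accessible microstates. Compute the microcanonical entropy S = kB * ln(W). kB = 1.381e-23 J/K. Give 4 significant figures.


Step 1: ln(W) = ln(28147) = 10.25
Step 2: S = kB * ln(W) = 1.381e-23 * 10.25
Step 3: S = 1.415e-22 J/K

1.415e-22


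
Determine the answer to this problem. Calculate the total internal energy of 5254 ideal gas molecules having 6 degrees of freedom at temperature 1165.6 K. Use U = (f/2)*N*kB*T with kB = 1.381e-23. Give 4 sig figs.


Step 1: f/2 = 6/2 = 3.0
Step 2: N*kB*T = 5254*1.381e-23*1165.6 = 8.457e-17
Step 3: U = 3.0 * 8.457e-17 = 2.537e-16 J

2.537e-16
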